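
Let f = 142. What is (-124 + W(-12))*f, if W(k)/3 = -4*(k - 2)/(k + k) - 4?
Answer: -20306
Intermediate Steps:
W(k) = -12 - 6*(-2 + k)/k (W(k) = 3*(-4*(k - 2)/(k + k) - 4) = 3*(-4*(-2 + k)/(2*k) - 4) = 3*(-4*(-2 + k)*1/(2*k) - 4) = 3*(-2*(-2 + k)/k - 4) = 3*(-4 - 2*(-2 + k)/k) = -12 - 6*(-2 + k)/k)
(-124 + W(-12))*f = (-124 + (-18 + 12/(-12)))*142 = (-124 + (-18 + 12*(-1/12)))*142 = (-124 + (-18 - 1))*142 = (-124 - 19)*142 = -143*142 = -20306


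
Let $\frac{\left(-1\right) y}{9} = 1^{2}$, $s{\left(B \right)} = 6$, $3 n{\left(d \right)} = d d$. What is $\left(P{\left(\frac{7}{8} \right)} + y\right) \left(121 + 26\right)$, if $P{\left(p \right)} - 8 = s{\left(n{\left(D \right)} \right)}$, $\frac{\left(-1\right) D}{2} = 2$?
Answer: $735$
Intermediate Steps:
$D = -4$ ($D = \left(-2\right) 2 = -4$)
$n{\left(d \right)} = \frac{d^{2}}{3}$ ($n{\left(d \right)} = \frac{d d}{3} = \frac{d^{2}}{3}$)
$P{\left(p \right)} = 14$ ($P{\left(p \right)} = 8 + 6 = 14$)
$y = -9$ ($y = - 9 \cdot 1^{2} = \left(-9\right) 1 = -9$)
$\left(P{\left(\frac{7}{8} \right)} + y\right) \left(121 + 26\right) = \left(14 - 9\right) \left(121 + 26\right) = 5 \cdot 147 = 735$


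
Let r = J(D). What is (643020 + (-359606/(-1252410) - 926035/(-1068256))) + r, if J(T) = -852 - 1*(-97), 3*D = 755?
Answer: 429642176508387943/668947248480 ≈ 6.4227e+5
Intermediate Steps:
D = 755/3 (D = (⅓)*755 = 755/3 ≈ 251.67)
J(T) = -755 (J(T) = -852 + 97 = -755)
r = -755
(643020 + (-359606/(-1252410) - 926035/(-1068256))) + r = (643020 + (-359606/(-1252410) - 926035/(-1068256))) - 755 = (643020 + (-359606*(-1/1252410) - 926035*(-1/1068256))) - 755 = (643020 + (179803/626205 + 926035/1068256)) - 755 = (643020 + 771963380743/668947248480) - 755 = 430147231680990343/668947248480 - 755 = 429642176508387943/668947248480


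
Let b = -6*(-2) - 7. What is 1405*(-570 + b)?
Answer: -793825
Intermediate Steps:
b = 5 (b = 12 - 7 = 5)
1405*(-570 + b) = 1405*(-570 + 5) = 1405*(-565) = -793825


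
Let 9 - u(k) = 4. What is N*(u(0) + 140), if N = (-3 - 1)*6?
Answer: -3480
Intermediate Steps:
N = -24 (N = -4*6 = -24)
u(k) = 5 (u(k) = 9 - 1*4 = 9 - 4 = 5)
N*(u(0) + 140) = -24*(5 + 140) = -24*145 = -3480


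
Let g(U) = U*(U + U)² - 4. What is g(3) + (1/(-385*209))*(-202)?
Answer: 8368562/80465 ≈ 104.00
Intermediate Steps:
g(U) = -4 + 4*U³ (g(U) = U*(2*U)² - 4 = U*(4*U²) - 4 = 4*U³ - 4 = -4 + 4*U³)
g(3) + (1/(-385*209))*(-202) = (-4 + 4*3³) + (1/(-385*209))*(-202) = (-4 + 4*27) - 1/385*1/209*(-202) = (-4 + 108) - 1/80465*(-202) = 104 + 202/80465 = 8368562/80465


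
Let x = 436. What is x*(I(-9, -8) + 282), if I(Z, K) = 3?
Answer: 124260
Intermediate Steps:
x*(I(-9, -8) + 282) = 436*(3 + 282) = 436*285 = 124260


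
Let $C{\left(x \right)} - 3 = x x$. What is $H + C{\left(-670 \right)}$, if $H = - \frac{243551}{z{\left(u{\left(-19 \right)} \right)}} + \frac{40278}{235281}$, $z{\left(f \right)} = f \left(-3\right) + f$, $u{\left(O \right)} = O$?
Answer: $\frac{1318731927989}{2980226} \approx 4.4249 \cdot 10^{5}$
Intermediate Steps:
$C{\left(x \right)} = 3 + x^{2}$ ($C{\left(x \right)} = 3 + x x = 3 + x^{2}$)
$z{\left(f \right)} = - 2 f$ ($z{\left(f \right)} = - 3 f + f = - 2 f$)
$H = - \frac{19100464089}{2980226}$ ($H = - \frac{243551}{\left(-2\right) \left(-19\right)} + \frac{40278}{235281} = - \frac{243551}{38} + 40278 \cdot \frac{1}{235281} = \left(-243551\right) \frac{1}{38} + \frac{13426}{78427} = - \frac{243551}{38} + \frac{13426}{78427} = - \frac{19100464089}{2980226} \approx -6409.1$)
$H + C{\left(-670 \right)} = - \frac{19100464089}{2980226} + \left(3 + \left(-670\right)^{2}\right) = - \frac{19100464089}{2980226} + \left(3 + 448900\right) = - \frac{19100464089}{2980226} + 448903 = \frac{1318731927989}{2980226}$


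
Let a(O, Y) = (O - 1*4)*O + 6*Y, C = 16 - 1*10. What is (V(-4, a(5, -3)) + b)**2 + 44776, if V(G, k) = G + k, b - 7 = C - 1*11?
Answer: 45001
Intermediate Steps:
C = 6 (C = 16 - 10 = 6)
b = 2 (b = 7 + (6 - 1*11) = 7 + (6 - 11) = 7 - 5 = 2)
a(O, Y) = 6*Y + O*(-4 + O) (a(O, Y) = (O - 4)*O + 6*Y = (-4 + O)*O + 6*Y = O*(-4 + O) + 6*Y = 6*Y + O*(-4 + O))
(V(-4, a(5, -3)) + b)**2 + 44776 = ((-4 + (5**2 - 4*5 + 6*(-3))) + 2)**2 + 44776 = ((-4 + (25 - 20 - 18)) + 2)**2 + 44776 = ((-4 - 13) + 2)**2 + 44776 = (-17 + 2)**2 + 44776 = (-15)**2 + 44776 = 225 + 44776 = 45001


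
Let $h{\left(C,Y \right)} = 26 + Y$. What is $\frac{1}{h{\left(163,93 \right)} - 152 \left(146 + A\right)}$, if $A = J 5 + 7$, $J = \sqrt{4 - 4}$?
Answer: $- \frac{1}{23137} \approx -4.3221 \cdot 10^{-5}$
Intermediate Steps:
$J = 0$ ($J = \sqrt{0} = 0$)
$A = 7$ ($A = 0 \cdot 5 + 7 = 0 + 7 = 7$)
$\frac{1}{h{\left(163,93 \right)} - 152 \left(146 + A\right)} = \frac{1}{\left(26 + 93\right) - 152 \left(146 + 7\right)} = \frac{1}{119 - 23256} = \frac{1}{-23137} = - \frac{1}{23137}$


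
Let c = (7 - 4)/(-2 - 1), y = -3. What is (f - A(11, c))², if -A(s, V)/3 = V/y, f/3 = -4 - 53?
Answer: 28900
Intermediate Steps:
f = -171 (f = 3*(-4 - 53) = 3*(-57) = -171)
c = -1 (c = 3/(-3) = 3*(-⅓) = -1)
A(s, V) = V (A(s, V) = -3*V/(-3) = -3*V*(-1)/3 = -(-1)*V = V)
(f - A(11, c))² = (-171 - 1*(-1))² = (-171 + 1)² = (-170)² = 28900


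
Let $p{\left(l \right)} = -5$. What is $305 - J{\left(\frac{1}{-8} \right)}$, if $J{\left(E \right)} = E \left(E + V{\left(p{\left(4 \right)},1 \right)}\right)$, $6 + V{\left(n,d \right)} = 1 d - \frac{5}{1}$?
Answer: $\frac{19439}{64} \approx 303.73$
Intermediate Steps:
$V{\left(n,d \right)} = -11 + d$ ($V{\left(n,d \right)} = -6 + \left(1 d - \frac{5}{1}\right) = -6 + \left(d - 5\right) = -6 + \left(-5 + d\right) = -11 + d$)
$J{\left(E \right)} = E \left(-10 + E\right)$ ($J{\left(E \right)} = E \left(E + \left(-11 + 1\right)\right) = E \left(E - 10\right) = E \left(-10 + E\right)$)
$305 - J{\left(\frac{1}{-8} \right)} = 305 - \frac{-10 + \frac{1}{-8}}{-8} = 305 - - \frac{-10 - \frac{1}{8}}{8} = 305 - \left(- \frac{1}{8}\right) \left(- \frac{81}{8}\right) = 305 - \frac{81}{64} = \frac{19439}{64}$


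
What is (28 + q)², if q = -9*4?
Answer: 64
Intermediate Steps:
q = -36
(28 + q)² = (28 - 36)² = (-8)² = 64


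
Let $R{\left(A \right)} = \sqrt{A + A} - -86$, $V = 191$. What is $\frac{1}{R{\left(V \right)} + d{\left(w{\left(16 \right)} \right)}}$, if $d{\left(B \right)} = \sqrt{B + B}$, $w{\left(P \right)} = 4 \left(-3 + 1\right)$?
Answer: $\frac{1}{86 + \sqrt{382} + 4 i} \approx 0.0094611 - 0.00035856 i$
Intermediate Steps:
$w{\left(P \right)} = -8$ ($w{\left(P \right)} = 4 \left(-2\right) = -8$)
$d{\left(B \right)} = \sqrt{2} \sqrt{B}$ ($d{\left(B \right)} = \sqrt{2 B} = \sqrt{2} \sqrt{B}$)
$R{\left(A \right)} = 86 + \sqrt{2} \sqrt{A}$ ($R{\left(A \right)} = \sqrt{2 A} + 86 = \sqrt{2} \sqrt{A} + 86 = 86 + \sqrt{2} \sqrt{A}$)
$\frac{1}{R{\left(V \right)} + d{\left(w{\left(16 \right)} \right)}} = \frac{1}{\left(86 + \sqrt{2} \sqrt{191}\right) + \sqrt{2} \sqrt{-8}} = \frac{1}{\left(86 + \sqrt{382}\right) + \sqrt{2} \cdot 2 i \sqrt{2}} = \frac{1}{\left(86 + \sqrt{382}\right) + 4 i} = \frac{1}{86 + \sqrt{382} + 4 i}$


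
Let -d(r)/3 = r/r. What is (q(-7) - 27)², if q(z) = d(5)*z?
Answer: 36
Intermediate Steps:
d(r) = -3 (d(r) = -3*r/r = -3*1 = -3)
q(z) = -3*z
(q(-7) - 27)² = (-3*(-7) - 27)² = (21 - 27)² = (-6)² = 36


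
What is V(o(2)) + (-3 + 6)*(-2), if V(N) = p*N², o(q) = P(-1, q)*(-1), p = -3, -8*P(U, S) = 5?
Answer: -459/64 ≈ -7.1719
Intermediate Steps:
P(U, S) = -5/8 (P(U, S) = -⅛*5 = -5/8)
o(q) = 5/8 (o(q) = -5/8*(-1) = 5/8)
V(N) = -3*N²
V(o(2)) + (-3 + 6)*(-2) = -3*(5/8)² + (-3 + 6)*(-2) = -3*25/64 + 3*(-2) = -75/64 - 6 = -459/64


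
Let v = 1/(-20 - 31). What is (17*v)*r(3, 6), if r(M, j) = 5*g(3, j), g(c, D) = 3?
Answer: -5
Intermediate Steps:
v = -1/51 (v = 1/(-51) = -1/51 ≈ -0.019608)
r(M, j) = 15 (r(M, j) = 5*3 = 15)
(17*v)*r(3, 6) = (17*(-1/51))*15 = -1/3*15 = -5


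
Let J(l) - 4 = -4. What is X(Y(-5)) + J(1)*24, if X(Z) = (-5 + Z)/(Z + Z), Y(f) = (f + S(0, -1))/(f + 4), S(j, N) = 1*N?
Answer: 1/12 ≈ 0.083333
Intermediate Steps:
S(j, N) = N
Y(f) = (-1 + f)/(4 + f) (Y(f) = (f - 1)/(f + 4) = (-1 + f)/(4 + f))
J(l) = 0 (J(l) = 4 - 4 = 0)
X(Z) = (-5 + Z)/(2*Z) (X(Z) = (-5 + Z)/((2*Z)) = (-5 + Z)*(1/(2*Z)) = (-5 + Z)/(2*Z))
X(Y(-5)) + J(1)*24 = (-5 + (-1 - 5)/(4 - 5))/(2*(((-1 - 5)/(4 - 5)))) + 0*24 = (-5 - 6/(-1))/(2*((-6/(-1)))) + 0 = (-5 - 1*(-6))/(2*((-1*(-6)))) + 0 = (½)*(-5 + 6)/6 + 0 = (½)*(⅙)*1 + 0 = 1/12 + 0 = 1/12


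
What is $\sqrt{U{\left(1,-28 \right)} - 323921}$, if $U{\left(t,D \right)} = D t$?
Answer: $i \sqrt{323949} \approx 569.17 i$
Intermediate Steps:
$\sqrt{U{\left(1,-28 \right)} - 323921} = \sqrt{\left(-28\right) 1 - 323921} = \sqrt{-28 - 323921} = \sqrt{-323949} = i \sqrt{323949}$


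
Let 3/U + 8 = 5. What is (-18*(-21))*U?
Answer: -378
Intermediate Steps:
U = -1 (U = 3/(-8 + 5) = 3/(-3) = 3*(-1/3) = -1)
(-18*(-21))*U = -18*(-21)*(-1) = 378*(-1) = -378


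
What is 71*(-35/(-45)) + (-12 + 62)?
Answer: 947/9 ≈ 105.22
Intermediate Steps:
71*(-35/(-45)) + (-12 + 62) = 71*(-35*(-1/45)) + 50 = 71*(7/9) + 50 = 497/9 + 50 = 947/9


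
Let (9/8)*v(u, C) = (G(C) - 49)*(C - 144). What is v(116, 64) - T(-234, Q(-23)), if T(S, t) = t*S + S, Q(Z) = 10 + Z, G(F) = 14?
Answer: -2872/9 ≈ -319.11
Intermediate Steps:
T(S, t) = S + S*t (T(S, t) = S*t + S = S + S*t)
v(u, C) = 4480 - 280*C/9 (v(u, C) = 8*((14 - 49)*(C - 144))/9 = 8*(-35*(-144 + C))/9 = 8*(5040 - 35*C)/9 = 4480 - 280*C/9)
v(116, 64) - T(-234, Q(-23)) = (4480 - 280/9*64) - (-234)*(1 + (10 - 23)) = (4480 - 17920/9) - (-234)*(1 - 13) = 22400/9 - (-234)*(-12) = 22400/9 - 1*2808 = 22400/9 - 2808 = -2872/9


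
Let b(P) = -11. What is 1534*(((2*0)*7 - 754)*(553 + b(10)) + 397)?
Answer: -626287714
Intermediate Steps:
1534*(((2*0)*7 - 754)*(553 + b(10)) + 397) = 1534*(((2*0)*7 - 754)*(553 - 11) + 397) = 1534*((0*7 - 754)*542 + 397) = 1534*((0 - 754)*542 + 397) = 1534*(-754*542 + 397) = 1534*(-408668 + 397) = 1534*(-408271) = -626287714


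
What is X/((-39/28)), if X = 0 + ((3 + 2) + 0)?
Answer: -140/39 ≈ -3.5897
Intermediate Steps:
X = 5 (X = 0 + (5 + 0) = 0 + 5 = 5)
X/((-39/28)) = 5/((-39/28)) = 5/((-39*1/28)) = 5/(-39/28) = 5*(-28/39) = -140/39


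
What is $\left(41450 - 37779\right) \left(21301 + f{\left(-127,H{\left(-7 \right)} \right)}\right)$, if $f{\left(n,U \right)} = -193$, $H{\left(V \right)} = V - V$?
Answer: $77487468$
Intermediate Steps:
$H{\left(V \right)} = 0$
$\left(41450 - 37779\right) \left(21301 + f{\left(-127,H{\left(-7 \right)} \right)}\right) = \left(41450 - 37779\right) \left(21301 - 193\right) = 3671 \cdot 21108 = 77487468$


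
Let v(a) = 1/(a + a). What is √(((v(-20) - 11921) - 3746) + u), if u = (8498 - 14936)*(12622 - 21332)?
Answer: √22423725190/20 ≈ 7487.3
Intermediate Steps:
v(a) = 1/(2*a)
u = 56074980 (u = -6438*(-8710) = 56074980)
√(((v(-20) - 11921) - 3746) + u) = √((((½)/(-20) - 11921) - 3746) + 56074980) = √((((½)*(-1/20) - 11921) - 3746) + 56074980) = √(((-1/40 - 11921) - 3746) + 56074980) = √((-476841/40 - 3746) + 56074980) = √(-626681/40 + 56074980) = √(2242372519/40) = √22423725190/20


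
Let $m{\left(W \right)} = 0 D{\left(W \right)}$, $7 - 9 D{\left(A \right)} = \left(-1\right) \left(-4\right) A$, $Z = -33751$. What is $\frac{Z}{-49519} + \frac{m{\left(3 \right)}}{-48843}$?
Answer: $\frac{33751}{49519} \approx 0.68158$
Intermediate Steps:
$D{\left(A \right)} = \frac{7}{9} - \frac{4 A}{9}$ ($D{\left(A \right)} = \frac{7}{9} - \frac{\left(-1\right) \left(-4\right) A}{9} = \frac{7}{9} - \frac{4 A}{9}$)
$m{\left(W \right)} = 0$ ($m{\left(W \right)} = 0 \left(\frac{7}{9} - \frac{4 W}{9}\right) = 0$)
$\frac{Z}{-49519} + \frac{m{\left(3 \right)}}{-48843} = - \frac{33751}{-49519} + \frac{0}{-48843} = \left(-33751\right) \left(- \frac{1}{49519}\right) + 0 \left(- \frac{1}{48843}\right) = \frac{33751}{49519} + 0 = \frac{33751}{49519}$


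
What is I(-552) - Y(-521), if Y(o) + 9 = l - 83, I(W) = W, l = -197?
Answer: -263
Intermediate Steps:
Y(o) = -289 (Y(o) = -9 + (-197 - 83) = -9 - 280 = -289)
I(-552) - Y(-521) = -552 - 1*(-289) = -552 + 289 = -263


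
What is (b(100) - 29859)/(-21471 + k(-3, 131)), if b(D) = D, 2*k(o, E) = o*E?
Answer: 59518/43335 ≈ 1.3734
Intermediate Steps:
k(o, E) = E*o/2 (k(o, E) = (o*E)/2 = (E*o)/2 = E*o/2)
(b(100) - 29859)/(-21471 + k(-3, 131)) = (100 - 29859)/(-21471 + (½)*131*(-3)) = -29759/(-21471 - 393/2) = -29759/(-43335/2) = -29759*(-2/43335) = 59518/43335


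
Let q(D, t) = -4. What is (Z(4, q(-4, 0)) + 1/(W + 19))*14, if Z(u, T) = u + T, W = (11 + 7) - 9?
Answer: ½ ≈ 0.50000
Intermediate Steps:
W = 9 (W = 18 - 9 = 9)
Z(u, T) = T + u
(Z(4, q(-4, 0)) + 1/(W + 19))*14 = ((-4 + 4) + 1/(9 + 19))*14 = (0 + 1/28)*14 = (1/28)*14 = ½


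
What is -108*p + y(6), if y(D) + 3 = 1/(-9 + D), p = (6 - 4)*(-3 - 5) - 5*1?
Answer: 6794/3 ≈ 2264.7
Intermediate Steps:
p = -21 (p = 2*(-8) - 5 = -16 - 5 = -21)
y(D) = -3 + 1/(-9 + D)
-108*p + y(6) = -108*(-21) + (28 - 3*6)/(-9 + 6) = 2268 + (28 - 18)/(-3) = 2268 - 1/3*10 = 2268 - 10/3 = 6794/3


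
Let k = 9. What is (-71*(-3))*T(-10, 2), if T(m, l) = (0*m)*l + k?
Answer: 1917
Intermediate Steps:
T(m, l) = 9 (T(m, l) = (0*m)*l + 9 = 0*l + 9 = 0 + 9 = 9)
(-71*(-3))*T(-10, 2) = -71*(-3)*9 = 213*9 = 1917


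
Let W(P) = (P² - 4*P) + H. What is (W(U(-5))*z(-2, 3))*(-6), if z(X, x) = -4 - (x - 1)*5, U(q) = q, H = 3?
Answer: 4032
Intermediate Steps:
z(X, x) = 1 - 5*x (z(X, x) = -4 - (-1 + x)*5 = -4 - (-5 + 5*x) = -4 + (5 - 5*x) = 1 - 5*x)
W(P) = 3 + P² - 4*P (W(P) = (P² - 4*P) + 3 = 3 + P² - 4*P)
(W(U(-5))*z(-2, 3))*(-6) = ((3 + (-5)² - 4*(-5))*(1 - 5*3))*(-6) = ((3 + 25 + 20)*(1 - 15))*(-6) = (48*(-14))*(-6) = -672*(-6) = 4032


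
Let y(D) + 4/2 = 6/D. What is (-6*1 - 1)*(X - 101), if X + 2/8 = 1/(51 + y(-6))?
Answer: 34013/48 ≈ 708.60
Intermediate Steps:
y(D) = -2 + 6/D
X = -11/48 (X = -¼ + 1/(51 + (-2 + 6/(-6))) = -¼ + 1/(51 + (-2 + 6*(-⅙))) = -¼ + 1/(51 + (-2 - 1)) = -¼ + 1/(51 - 3) = -¼ + 1/48 = -11/48 ≈ -0.22917)
(-6*1 - 1)*(X - 101) = (-6*1 - 1)*(-11/48 - 101) = (-6 - 1)*(-4859/48) = -7*(-4859/48) = 34013/48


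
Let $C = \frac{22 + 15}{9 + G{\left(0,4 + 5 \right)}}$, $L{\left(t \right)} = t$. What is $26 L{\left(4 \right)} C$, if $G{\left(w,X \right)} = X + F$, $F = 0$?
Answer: $\frac{1924}{9} \approx 213.78$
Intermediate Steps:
$G{\left(w,X \right)} = X$ ($G{\left(w,X \right)} = X + 0 = X$)
$C = \frac{37}{18}$ ($C = \frac{22 + 15}{9 + \left(4 + 5\right)} = \frac{37}{9 + 9} = \frac{37}{18} \approx 2.0556$)
$26 L{\left(4 \right)} C = 26 \cdot 4 \cdot \frac{37}{18} = 104 \cdot \frac{37}{18} = \frac{1924}{9}$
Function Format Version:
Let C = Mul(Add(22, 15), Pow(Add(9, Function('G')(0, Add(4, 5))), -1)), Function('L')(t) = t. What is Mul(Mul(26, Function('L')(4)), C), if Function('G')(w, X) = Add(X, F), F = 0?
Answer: Rational(1924, 9) ≈ 213.78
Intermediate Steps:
Function('G')(w, X) = X (Function('G')(w, X) = Add(X, 0) = X)
C = Rational(37, 18) (C = Mul(Add(22, 15), Pow(Add(9, Add(4, 5)), -1)) = Mul(37, Pow(Add(9, 9), -1)) = Mul(37, Pow(18, -1)) = Mul(37, Rational(1, 18)) = Rational(37, 18) ≈ 2.0556)
Mul(Mul(26, Function('L')(4)), C) = Mul(Mul(26, 4), Rational(37, 18)) = Mul(104, Rational(37, 18)) = Rational(1924, 9)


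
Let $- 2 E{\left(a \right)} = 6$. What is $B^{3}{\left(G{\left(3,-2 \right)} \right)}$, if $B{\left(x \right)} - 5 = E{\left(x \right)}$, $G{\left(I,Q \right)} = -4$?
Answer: $8$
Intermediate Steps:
$E{\left(a \right)} = -3$ ($E{\left(a \right)} = \left(- \frac{1}{2}\right) 6 = -3$)
$B{\left(x \right)} = 2$ ($B{\left(x \right)} = 5 - 3 = 2$)
$B^{3}{\left(G{\left(3,-2 \right)} \right)} = 2^{3} = 8$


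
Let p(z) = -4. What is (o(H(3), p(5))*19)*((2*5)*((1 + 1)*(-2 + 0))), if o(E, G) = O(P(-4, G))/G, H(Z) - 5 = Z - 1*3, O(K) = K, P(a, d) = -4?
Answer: -760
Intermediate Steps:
H(Z) = 2 + Z (H(Z) = 5 + (Z - 1*3) = 5 + (Z - 3) = 5 + (-3 + Z) = 2 + Z)
o(E, G) = -4/G
(o(H(3), p(5))*19)*((2*5)*((1 + 1)*(-2 + 0))) = (-4/(-4)*19)*((2*5)*((1 + 1)*(-2 + 0))) = (-4*(-1/4)*19)*(10*(2*(-2))) = (1*19)*(10*(-4)) = 19*(-40) = -760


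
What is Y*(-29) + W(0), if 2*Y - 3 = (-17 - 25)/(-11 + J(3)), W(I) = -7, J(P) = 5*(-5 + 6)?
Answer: -152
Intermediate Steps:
J(P) = 5 (J(P) = 5*1 = 5)
Y = 5 (Y = 3/2 + ((-17 - 25)/(-11 + 5))/2 = 3/2 + (-42/(-6))/2 = 3/2 + (-42*(-⅙))/2 = 3/2 + (½)*7 = 3/2 + 7/2 = 5)
Y*(-29) + W(0) = 5*(-29) - 7 = -145 - 7 = -152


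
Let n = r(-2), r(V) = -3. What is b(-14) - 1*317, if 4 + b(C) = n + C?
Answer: -338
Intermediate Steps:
n = -3
b(C) = -7 + C (b(C) = -4 + (-3 + C) = -7 + C)
b(-14) - 1*317 = (-7 - 14) - 1*317 = -21 - 317 = -338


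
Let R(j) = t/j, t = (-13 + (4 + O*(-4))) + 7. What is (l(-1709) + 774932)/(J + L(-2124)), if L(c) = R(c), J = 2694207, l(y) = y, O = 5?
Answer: 821162826/2861247845 ≈ 0.28699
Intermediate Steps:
t = -22 (t = (-13 + (4 + 5*(-4))) + 7 = (-13 + (4 - 20)) + 7 = (-13 - 16) + 7 = -29 + 7 = -22)
R(j) = -22/j
L(c) = -22/c
(l(-1709) + 774932)/(J + L(-2124)) = (-1709 + 774932)/(2694207 - 22/(-2124)) = 773223/(2694207 - 22*(-1/2124)) = 773223/(2694207 + 11/1062) = 773223/(2861247845/1062) = 773223*(1062/2861247845) = 821162826/2861247845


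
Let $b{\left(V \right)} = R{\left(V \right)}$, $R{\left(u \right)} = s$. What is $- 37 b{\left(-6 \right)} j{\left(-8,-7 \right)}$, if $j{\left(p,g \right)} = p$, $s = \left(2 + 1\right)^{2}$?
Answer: $2664$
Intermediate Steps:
$s = 9$ ($s = 3^{2} = 9$)
$R{\left(u \right)} = 9$
$b{\left(V \right)} = 9$
$- 37 b{\left(-6 \right)} j{\left(-8,-7 \right)} = \left(-37\right) 9 \left(-8\right) = \left(-333\right) \left(-8\right) = 2664$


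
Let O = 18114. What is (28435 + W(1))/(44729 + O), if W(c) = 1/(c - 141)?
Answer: 3980899/8798020 ≈ 0.45248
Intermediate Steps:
W(c) = 1/(-141 + c)
(28435 + W(1))/(44729 + O) = (28435 + 1/(-141 + 1))/(44729 + 18114) = (28435 + 1/(-140))/62843 = (28435 - 1/140)*(1/62843) = (3980899/140)*(1/62843) = 3980899/8798020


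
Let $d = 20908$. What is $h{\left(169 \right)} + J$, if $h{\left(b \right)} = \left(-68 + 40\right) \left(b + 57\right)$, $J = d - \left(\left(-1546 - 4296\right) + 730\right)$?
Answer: $19692$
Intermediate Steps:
$J = 26020$ ($J = 20908 - \left(\left(-1546 - 4296\right) + 730\right) = 20908 - \left(-5842 + 730\right) = 20908 - -5112 = 20908 + 5112 = 26020$)
$h{\left(b \right)} = -1596 - 28 b$ ($h{\left(b \right)} = - 28 \left(57 + b\right) = -1596 - 28 b$)
$h{\left(169 \right)} + J = \left(-1596 - 4732\right) + 26020 = -6328 + 26020 = 19692$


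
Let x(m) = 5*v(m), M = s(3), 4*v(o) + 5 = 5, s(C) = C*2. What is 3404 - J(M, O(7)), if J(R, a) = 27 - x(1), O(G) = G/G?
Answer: 3377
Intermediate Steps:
s(C) = 2*C
v(o) = 0 (v(o) = -5/4 + (1/4)*5 = -5/4 + 5/4 = 0)
M = 6 (M = 2*3 = 6)
O(G) = 1
x(m) = 0 (x(m) = 5*0 = 0)
J(R, a) = 27 (J(R, a) = 27 - 1*0 = 27 + 0 = 27)
3404 - J(M, O(7)) = 3404 - 1*27 = 3404 - 27 = 3377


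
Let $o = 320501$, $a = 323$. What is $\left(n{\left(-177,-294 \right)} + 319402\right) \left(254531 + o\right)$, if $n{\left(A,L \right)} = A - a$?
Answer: $183378854864$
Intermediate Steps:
$n{\left(A,L \right)} = -323 + A$ ($n{\left(A,L \right)} = A - 323 = -323 + A$)
$\left(n{\left(-177,-294 \right)} + 319402\right) \left(254531 + o\right) = \left(\left(-323 - 177\right) + 319402\right) \left(254531 + 320501\right) = \left(-500 + 319402\right) 575032 = 318902 \cdot 575032 = 183378854864$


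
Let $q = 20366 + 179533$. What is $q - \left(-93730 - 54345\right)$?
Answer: $347974$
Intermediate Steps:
$q = 199899$
$q - \left(-93730 - 54345\right) = 199899 - \left(-93730 - 54345\right) = 199899 - -148075 = 199899 + 148075 = 347974$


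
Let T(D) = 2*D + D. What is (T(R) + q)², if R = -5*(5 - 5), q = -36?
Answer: 1296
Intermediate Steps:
R = 0 (R = -5*0 = 0)
T(D) = 3*D
(T(R) + q)² = (3*0 - 36)² = (0 - 36)² = (-36)² = 1296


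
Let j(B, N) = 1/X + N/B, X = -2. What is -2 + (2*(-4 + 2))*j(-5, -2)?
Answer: -8/5 ≈ -1.6000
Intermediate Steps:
j(B, N) = -½ + N/B (j(B, N) = 1/(-2) + N/B = 1*(-½) + N/B = -½ + N/B)
-2 + (2*(-4 + 2))*j(-5, -2) = -2 + (2*(-4 + 2))*((-2 - ½*(-5))/(-5)) = -2 + (2*(-2))*(-(-2 + 5/2)/5) = -2 - (-4)/(5*2) = -2 - 4*(-⅒) = -2 + ⅖ = -8/5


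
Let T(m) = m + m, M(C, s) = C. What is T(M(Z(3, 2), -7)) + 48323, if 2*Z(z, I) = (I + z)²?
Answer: 48348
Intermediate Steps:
Z(z, I) = (I + z)²/2
T(m) = 2*m
T(M(Z(3, 2), -7)) + 48323 = 2*((2 + 3)²/2) + 48323 = 2*((½)*5²) + 48323 = 2*((½)*25) + 48323 = 2*(25/2) + 48323 = 25 + 48323 = 48348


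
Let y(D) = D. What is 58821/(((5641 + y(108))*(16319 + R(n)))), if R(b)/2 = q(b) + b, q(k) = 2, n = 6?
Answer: 19607/31303305 ≈ 0.00062636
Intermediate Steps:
R(b) = 4 + 2*b (R(b) = 2*(2 + b) = 4 + 2*b)
58821/(((5641 + y(108))*(16319 + R(n)))) = 58821/(((5641 + 108)*(16319 + (4 + 2*6)))) = 58821/((5749*(16319 + (4 + 12)))) = 58821/((5749*(16319 + 16))) = 58821/((5749*16335)) = 58821/93909915 = 58821*(1/93909915) = 19607/31303305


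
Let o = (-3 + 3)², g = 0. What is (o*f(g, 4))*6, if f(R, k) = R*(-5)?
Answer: 0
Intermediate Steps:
o = 0 (o = 0² = 0)
f(R, k) = -5*R
(o*f(g, 4))*6 = (0*(-5*0))*6 = (0*0)*6 = 0*6 = 0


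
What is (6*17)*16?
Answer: 1632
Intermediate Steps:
(6*17)*16 = 102*16 = 1632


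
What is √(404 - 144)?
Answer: 2*√65 ≈ 16.125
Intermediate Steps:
√(404 - 144) = √260 = 2*√65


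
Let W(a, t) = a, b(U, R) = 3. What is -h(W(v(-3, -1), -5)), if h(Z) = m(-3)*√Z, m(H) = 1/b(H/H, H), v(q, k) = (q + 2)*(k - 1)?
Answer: -√2/3 ≈ -0.47140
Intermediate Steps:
v(q, k) = (-1 + k)*(2 + q) (v(q, k) = (2 + q)*(-1 + k) = (-1 + k)*(2 + q))
m(H) = ⅓ (m(H) = 1/3 = ⅓)
h(Z) = √Z/3
-h(W(v(-3, -1), -5)) = -√(-2 - 1*(-3) + 2*(-1) - 1*(-3))/3 = -√(-2 + 3 - 2 + 3)/3 = -√2/3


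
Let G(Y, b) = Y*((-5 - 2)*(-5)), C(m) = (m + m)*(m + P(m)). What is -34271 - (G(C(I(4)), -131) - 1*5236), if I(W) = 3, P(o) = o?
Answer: -30295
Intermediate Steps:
C(m) = 4*m**2 (C(m) = (m + m)*(m + m) = (2*m)*(2*m) = 4*m**2)
G(Y, b) = 35*Y (G(Y, b) = Y*(-7*(-5)) = Y*35 = 35*Y)
-34271 - (G(C(I(4)), -131) - 1*5236) = -34271 - (35*(4*3**2) - 1*5236) = -34271 - (35*(4*9) - 5236) = -34271 - (35*36 - 5236) = -34271 - (1260 - 5236) = -34271 - 1*(-3976) = -34271 + 3976 = -30295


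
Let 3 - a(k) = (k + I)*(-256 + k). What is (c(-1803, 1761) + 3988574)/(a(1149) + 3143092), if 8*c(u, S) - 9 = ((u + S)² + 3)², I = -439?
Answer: 3503089/2007252 ≈ 1.7452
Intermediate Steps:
c(u, S) = 9/8 + (3 + (S + u)²)²/8 (c(u, S) = 9/8 + ((u + S)² + 3)²/8 = 9/8 + ((S + u)² + 3)²/8 = 9/8 + (3 + (S + u)²)²/8)
a(k) = 3 - (-439 + k)*(-256 + k) (a(k) = 3 - (k - 439)*(-256 + k) = 3 - (-439 + k)*(-256 + k))
(c(-1803, 1761) + 3988574)/(a(1149) + 3143092) = ((9/8 + (3 + (1761 - 1803)²)²/8) + 3988574)/((-112381 - 1*1149² + 695*1149) + 3143092) = ((9/8 + (3 + (-42)²)²/8) + 3988574)/((-112381 - 1*1320201 + 798555) + 3143092) = ((9/8 + (3 + 1764)²/8) + 3988574)/((-112381 - 1320201 + 798555) + 3143092) = ((9/8 + (⅛)*1767²) + 3988574)/(-634027 + 3143092) = ((9/8 + (⅛)*3122289) + 3988574)/2509065 = ((9/8 + 3122289/8) + 3988574)*(1/2509065) = (1561149/4 + 3988574)*(1/2509065) = (17515445/4)*(1/2509065) = 3503089/2007252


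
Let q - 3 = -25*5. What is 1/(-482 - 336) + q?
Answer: -99797/818 ≈ -122.00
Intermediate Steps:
q = -122 (q = 3 - 25*5 = 3 - 125 = -122)
1/(-482 - 336) + q = 1/(-482 - 336) - 122 = 1/(-818) - 122 = -1/818 - 122 = -99797/818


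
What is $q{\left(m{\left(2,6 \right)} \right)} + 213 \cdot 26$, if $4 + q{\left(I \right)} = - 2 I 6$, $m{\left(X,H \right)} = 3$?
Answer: $5498$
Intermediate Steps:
$q{\left(I \right)} = -4 - 12 I$ ($q{\left(I \right)} = -4 + - 2 I 6 = -4 - 12 I$)
$q{\left(m{\left(2,6 \right)} \right)} + 213 \cdot 26 = \left(-4 - 36\right) + 213 \cdot 26 = \left(-4 - 36\right) + 5538 = -40 + 5538 = 5498$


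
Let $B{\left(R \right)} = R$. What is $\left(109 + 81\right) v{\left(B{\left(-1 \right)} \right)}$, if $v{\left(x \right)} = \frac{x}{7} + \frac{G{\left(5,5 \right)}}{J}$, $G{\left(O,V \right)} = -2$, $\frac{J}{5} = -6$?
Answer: $- \frac{304}{21} \approx -14.476$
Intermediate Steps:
$J = -30$ ($J = 5 \left(-6\right) = -30$)
$v{\left(x \right)} = \frac{1}{15} + \frac{x}{7}$ ($v{\left(x \right)} = \frac{x}{7} - \frac{2}{-30} = x \frac{1}{7} - - \frac{1}{15} = \frac{x}{7} + \frac{1}{15} = \frac{1}{15} + \frac{x}{7}$)
$\left(109 + 81\right) v{\left(B{\left(-1 \right)} \right)} = \left(109 + 81\right) \left(\frac{1}{15} + \frac{1}{7} \left(-1\right)\right) = 190 \left(\frac{1}{15} - \frac{1}{7}\right) = 190 \left(- \frac{8}{105}\right) = - \frac{304}{21}$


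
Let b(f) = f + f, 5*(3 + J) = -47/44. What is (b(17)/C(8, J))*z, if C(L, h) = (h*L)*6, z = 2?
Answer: -935/2121 ≈ -0.44083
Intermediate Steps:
J = -707/220 (J = -3 + (-47/44)/5 = -3 + (-47*1/44)/5 = -3 + (1/5)*(-47/44) = -3 - 47/220 = -707/220 ≈ -3.2136)
b(f) = 2*f
C(L, h) = 6*L*h (C(L, h) = (L*h)*6 = 6*L*h)
(b(17)/C(8, J))*z = ((2*17)/((6*8*(-707/220))))*2 = (34/(-8484/55))*2 = (34*(-55/8484))*2 = -935/4242*2 = -935/2121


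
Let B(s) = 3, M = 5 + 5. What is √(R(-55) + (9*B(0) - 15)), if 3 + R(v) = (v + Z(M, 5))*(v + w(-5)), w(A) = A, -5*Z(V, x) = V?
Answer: 3*√381 ≈ 58.558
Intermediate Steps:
M = 10
Z(V, x) = -V/5
R(v) = -3 + (-5 + v)*(-2 + v) (R(v) = -3 + (v - ⅕*10)*(v - 5) = -3 + (v - 2)*(-5 + v) = -3 + (-2 + v)*(-5 + v) = -3 + (-5 + v)*(-2 + v))
√(R(-55) + (9*B(0) - 15)) = √((7 + (-55)² - 7*(-55)) + (9*3 - 15)) = √((7 + 3025 + 385) + (27 - 15)) = √(3417 + 12) = √3429 = 3*√381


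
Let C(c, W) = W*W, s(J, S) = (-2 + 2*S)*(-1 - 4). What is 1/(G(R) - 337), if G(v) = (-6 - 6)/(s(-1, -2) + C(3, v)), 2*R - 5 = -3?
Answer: -31/10459 ≈ -0.0029640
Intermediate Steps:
s(J, S) = 10 - 10*S (s(J, S) = (-2 + 2*S)*(-5) = 10 - 10*S)
C(c, W) = W²
R = 1 (R = 5/2 + (½)*(-3) = 5/2 - 3/2 = 1)
G(v) = -12/(30 + v²) (G(v) = (-6 - 6)/((10 - 10*(-2)) + v²) = -12/((10 + 20) + v²) = -12/(30 + v²))
1/(G(R) - 337) = 1/(-12/(30 + 1²) - 337) = 1/(-12/(30 + 1) - 337) = 1/(-12/31 - 337) = 1/(-10459/31) = -31/10459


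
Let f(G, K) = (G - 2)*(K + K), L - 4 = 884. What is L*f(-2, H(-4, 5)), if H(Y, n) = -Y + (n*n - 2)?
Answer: -191808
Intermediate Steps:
H(Y, n) = -2 + n**2 - Y (H(Y, n) = -Y + (n**2 - 2) = -Y + (-2 + n**2) = -2 + n**2 - Y)
L = 888 (L = 4 + 884 = 888)
f(G, K) = 2*K*(-2 + G) (f(G, K) = (-2 + G)*(2*K) = 2*K*(-2 + G))
L*f(-2, H(-4, 5)) = 888*(2*(-2 + 5**2 - 1*(-4))*(-2 - 2)) = 888*(2*(-2 + 25 + 4)*(-4)) = 888*(2*27*(-4)) = 888*(-216) = -191808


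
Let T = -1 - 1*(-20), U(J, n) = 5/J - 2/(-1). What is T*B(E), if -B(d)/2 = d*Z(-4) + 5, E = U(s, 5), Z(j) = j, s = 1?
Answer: 874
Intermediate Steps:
U(J, n) = 2 + 5/J (U(J, n) = 5/J - 2*(-1) = 5/J + 2 = 2 + 5/J)
T = 19 (T = -1 + 20 = 19)
E = 7 (E = 2 + 5/1 = 2 + 5*1 = 2 + 5 = 7)
B(d) = -10 + 8*d (B(d) = -2*(d*(-4) + 5) = -2*(-4*d + 5) = -2*(5 - 4*d) = -10 + 8*d)
T*B(E) = 19*(-10 + 8*7) = 19*(-10 + 56) = 19*46 = 874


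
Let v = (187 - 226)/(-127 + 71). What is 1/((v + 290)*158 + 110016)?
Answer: 28/4366489 ≈ 6.4125e-6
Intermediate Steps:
v = 39/56 (v = -39/(-56) = -39*(-1/56) = 39/56 ≈ 0.69643)
1/((v + 290)*158 + 110016) = 1/((39/56 + 290)*158 + 110016) = 1/((16279/56)*158 + 110016) = 1/(1286041/28 + 110016) = 1/(4366489/28) = 28/4366489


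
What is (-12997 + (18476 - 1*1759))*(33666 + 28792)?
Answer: 232343760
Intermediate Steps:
(-12997 + (18476 - 1*1759))*(33666 + 28792) = (-12997 + (18476 - 1759))*62458 = (-12997 + 16717)*62458 = 3720*62458 = 232343760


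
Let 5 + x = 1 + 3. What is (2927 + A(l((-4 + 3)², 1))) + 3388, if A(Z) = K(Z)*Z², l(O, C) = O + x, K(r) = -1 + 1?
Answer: 6315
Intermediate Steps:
K(r) = 0
x = -1 (x = -5 + (1 + 3) = -5 + 4 = -1)
l(O, C) = -1 + O (l(O, C) = O - 1 = -1 + O)
A(Z) = 0 (A(Z) = 0*Z² = 0)
(2927 + A(l((-4 + 3)², 1))) + 3388 = (2927 + 0) + 3388 = 2927 + 3388 = 6315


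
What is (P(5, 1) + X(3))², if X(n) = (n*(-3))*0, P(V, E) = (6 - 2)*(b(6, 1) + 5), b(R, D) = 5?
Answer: 1600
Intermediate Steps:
P(V, E) = 40 (P(V, E) = (6 - 2)*(5 + 5) = 4*10 = 40)
X(n) = 0 (X(n) = -3*n*0 = 0)
(P(5, 1) + X(3))² = (40 + 0)² = 40² = 1600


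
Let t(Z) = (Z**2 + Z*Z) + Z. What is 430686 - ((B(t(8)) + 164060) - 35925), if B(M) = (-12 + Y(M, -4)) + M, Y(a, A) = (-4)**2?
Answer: 302411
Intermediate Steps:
Y(a, A) = 16
t(Z) = Z + 2*Z**2 (t(Z) = (Z**2 + Z**2) + Z = 2*Z**2 + Z = Z + 2*Z**2)
B(M) = 4 + M (B(M) = (-12 + 16) + M = 4 + M)
430686 - ((B(t(8)) + 164060) - 35925) = 430686 - (((4 + 8*(1 + 2*8)) + 164060) - 35925) = 430686 - (((4 + 8*(1 + 16)) + 164060) - 35925) = 430686 - (((4 + 8*17) + 164060) - 35925) = 430686 - (((4 + 136) + 164060) - 35925) = 430686 - ((140 + 164060) - 35925) = 430686 - (164200 - 35925) = 430686 - 1*128275 = 430686 - 128275 = 302411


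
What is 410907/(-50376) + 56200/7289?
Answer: -54656641/122396888 ≈ -0.44655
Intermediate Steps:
410907/(-50376) + 56200/7289 = 410907*(-1/50376) + 56200*(1/7289) = -136969/16792 + 56200/7289 = -54656641/122396888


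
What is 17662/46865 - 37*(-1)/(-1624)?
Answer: 3849869/10872680 ≈ 0.35409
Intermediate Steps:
17662/46865 - 37*(-1)/(-1624) = 17662*(1/46865) + 37*(-1/1624) = 17662/46865 - 37/1624 = 3849869/10872680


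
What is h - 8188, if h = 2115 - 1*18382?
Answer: -24455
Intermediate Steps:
h = -16267 (h = 2115 - 18382 = -16267)
h - 8188 = -16267 - 8188 = -24455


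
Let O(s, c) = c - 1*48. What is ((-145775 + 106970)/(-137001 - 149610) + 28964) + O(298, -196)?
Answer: 211064275/7349 ≈ 28720.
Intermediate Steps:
O(s, c) = -48 + c (O(s, c) = c - 48 = -48 + c)
((-145775 + 106970)/(-137001 - 149610) + 28964) + O(298, -196) = ((-145775 + 106970)/(-137001 - 149610) + 28964) + (-48 - 196) = (-38805/(-286611) + 28964) - 244 = (-38805*(-1/286611) + 28964) - 244 = (995/7349 + 28964) - 244 = 212857431/7349 - 244 = 211064275/7349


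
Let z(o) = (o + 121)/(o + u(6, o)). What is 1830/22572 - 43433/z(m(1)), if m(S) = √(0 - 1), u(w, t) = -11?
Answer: 108659871995/27541602 - 2866578*I/7321 ≈ 3945.3 - 391.56*I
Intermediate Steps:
m(S) = I (m(S) = √(-1) = I)
z(o) = (121 + o)/(-11 + o) (z(o) = (o + 121)/(o - 11) = (121 + o)/(-11 + o))
1830/22572 - 43433/z(m(1)) = 1830/22572 - 43433*(-11 + I)*(121 - I)/14642 = 1830*(1/22572) - 43433*(-11 + I)*(121 - I)/14642 = 305/3762 - 43433*(-11 + I)*(121 - I)/14642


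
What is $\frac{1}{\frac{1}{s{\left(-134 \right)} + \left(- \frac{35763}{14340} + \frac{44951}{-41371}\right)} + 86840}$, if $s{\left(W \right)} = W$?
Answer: $\frac{27207002391}{2362655889881060} \approx 1.1515 \cdot 10^{-5}$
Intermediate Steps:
$\frac{1}{\frac{1}{s{\left(-134 \right)} + \left(- \frac{35763}{14340} + \frac{44951}{-41371}\right)} + 86840} = \frac{1}{\frac{1}{-134 + \left(- \frac{35763}{14340} + \frac{44951}{-41371}\right)} + 86840} = \frac{1}{\frac{1}{-134 + \left(\left(-35763\right) \frac{1}{14340} + 44951 \left(- \frac{1}{41371}\right)\right)} + 86840} = \frac{1}{\frac{1}{-134 - \frac{708049471}{197753380}} + 86840} = \frac{1}{\frac{1}{- \frac{27207002391}{197753380}} + 86840} = \frac{1}{- \frac{197753380}{27207002391} + 86840} = \frac{1}{\frac{2362655889881060}{27207002391}} = \frac{27207002391}{2362655889881060}$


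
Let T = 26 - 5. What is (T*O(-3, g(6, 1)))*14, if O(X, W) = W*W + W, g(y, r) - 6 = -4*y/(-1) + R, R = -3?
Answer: 222264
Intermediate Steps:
g(y, r) = 3 + 4*y (g(y, r) = 6 + (-4*y/(-1) - 3) = 6 + (-4*y*(-1) - 3) = 6 + (-(-4)*y - 3) = 6 + (4*y - 3) = 6 + (-3 + 4*y) = 3 + 4*y)
T = 21
O(X, W) = W + W² (O(X, W) = W² + W = W + W²)
(T*O(-3, g(6, 1)))*14 = (21*((3 + 4*6)*(1 + (3 + 4*6))))*14 = (21*((3 + 24)*(1 + (3 + 24))))*14 = (21*(27*(1 + 27)))*14 = (21*(27*28))*14 = (21*756)*14 = 15876*14 = 222264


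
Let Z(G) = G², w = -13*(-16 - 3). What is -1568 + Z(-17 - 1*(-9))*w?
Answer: 14240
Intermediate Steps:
w = 247 (w = -13*(-19) = 247)
-1568 + Z(-17 - 1*(-9))*w = -1568 + (-17 - 1*(-9))²*247 = -1568 + (-17 + 9)²*247 = -1568 + (-8)²*247 = -1568 + 64*247 = -1568 + 15808 = 14240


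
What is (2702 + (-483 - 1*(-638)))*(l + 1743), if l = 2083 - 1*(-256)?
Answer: 11662274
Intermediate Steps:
l = 2339 (l = 2083 + 256 = 2339)
(2702 + (-483 - 1*(-638)))*(l + 1743) = (2702 + (-483 - 1*(-638)))*(2339 + 1743) = (2702 + (-483 + 638))*4082 = (2702 + 155)*4082 = 2857*4082 = 11662274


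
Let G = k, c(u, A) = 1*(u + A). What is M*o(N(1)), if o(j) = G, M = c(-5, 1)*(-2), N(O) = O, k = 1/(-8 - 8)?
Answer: -½ ≈ -0.50000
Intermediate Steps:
c(u, A) = A + u (c(u, A) = 1*(A + u) = A + u)
k = -1/16 (k = 1/(-16) = -1/16 ≈ -0.062500)
G = -1/16 ≈ -0.062500
M = 8 (M = (1 - 5)*(-2) = -4*(-2) = 8)
o(j) = -1/16
M*o(N(1)) = 8*(-1/16) = -½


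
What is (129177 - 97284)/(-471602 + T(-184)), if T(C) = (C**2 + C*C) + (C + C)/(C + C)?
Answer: -31893/403889 ≈ -0.078965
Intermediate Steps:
T(C) = 1 + 2*C**2 (T(C) = (C**2 + C**2) + (2*C)/((2*C)) = 2*C**2 + (2*C)*(1/(2*C)) = 2*C**2 + 1 = 1 + 2*C**2)
(129177 - 97284)/(-471602 + T(-184)) = (129177 - 97284)/(-471602 + (1 + 2*(-184)**2)) = 31893/(-471602 + (1 + 2*33856)) = 31893/(-471602 + (1 + 67712)) = 31893/(-471602 + 67713) = 31893/(-403889) = 31893*(-1/403889) = -31893/403889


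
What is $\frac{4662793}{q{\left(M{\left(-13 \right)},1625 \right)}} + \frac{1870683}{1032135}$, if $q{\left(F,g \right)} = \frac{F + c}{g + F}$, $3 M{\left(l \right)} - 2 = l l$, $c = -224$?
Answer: $- \frac{2698282154811483}{57455515} \approx -4.6963 \cdot 10^{7}$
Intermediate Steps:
$M{\left(l \right)} = \frac{2}{3} + \frac{l^{2}}{3}$ ($M{\left(l \right)} = \frac{2}{3} + \frac{l l}{3} = \frac{2}{3} + \frac{l^{2}}{3}$)
$q{\left(F,g \right)} = \frac{-224 + F}{F + g}$ ($q{\left(F,g \right)} = \frac{F - 224}{g + F} = \frac{-224 + F}{F + g}$)
$\frac{4662793}{q{\left(M{\left(-13 \right)},1625 \right)}} + \frac{1870683}{1032135} = \frac{4662793}{\frac{1}{\left(\frac{2}{3} + \frac{\left(-13\right)^{2}}{3}\right) + 1625} \left(-224 + \left(\frac{2}{3} + \frac{\left(-13\right)^{2}}{3}\right)\right)} + \frac{1870683}{1032135} = \frac{4662793}{\frac{1}{\left(\frac{2}{3} + \frac{1}{3} \cdot 169\right) + 1625} \left(-224 + \left(\frac{2}{3} + \frac{1}{3} \cdot 169\right)\right)} + 1870683 \cdot \frac{1}{1032135} = \frac{4662793}{\frac{1}{\left(\frac{2}{3} + \frac{169}{3}\right) + 1625} \left(-224 + \left(\frac{2}{3} + \frac{169}{3}\right)\right)} + \frac{623561}{344045} = \frac{4662793}{\frac{1}{57 + 1625} \left(-224 + 57\right)} + \frac{623561}{344045} = \frac{4662793}{\frac{1}{1682} \left(-167\right)} + \frac{623561}{344045} = \frac{4662793}{- \frac{167}{1682}} + \frac{623561}{344045} = 4662793 \left(- \frac{1682}{167}\right) + \frac{623561}{344045} = - \frac{7842817826}{167} + \frac{623561}{344045} = - \frac{2698282154811483}{57455515}$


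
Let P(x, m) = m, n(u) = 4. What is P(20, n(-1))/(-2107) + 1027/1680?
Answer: 308167/505680 ≈ 0.60941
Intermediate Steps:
P(20, n(-1))/(-2107) + 1027/1680 = 4/(-2107) + 1027/1680 = 4*(-1/2107) + 1027*(1/1680) = -4/2107 + 1027/1680 = 308167/505680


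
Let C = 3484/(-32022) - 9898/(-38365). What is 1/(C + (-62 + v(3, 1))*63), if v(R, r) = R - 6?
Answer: -614262015/2515311306377 ≈ -0.00024421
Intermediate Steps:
v(R, r) = -6 + R
C = 91645048/614262015 (C = 3484*(-1/32022) - 9898*(-1/38365) = -1742/16011 + 9898/38365 = 91645048/614262015 ≈ 0.14920)
1/(C + (-62 + v(3, 1))*63) = 1/(91645048/614262015 + (-62 + (-6 + 3))*63) = 1/(91645048/614262015 + (-62 - 3)*63) = 1/(91645048/614262015 - 65*63) = 1/(91645048/614262015 - 4095) = 1/(-2515311306377/614262015) = -614262015/2515311306377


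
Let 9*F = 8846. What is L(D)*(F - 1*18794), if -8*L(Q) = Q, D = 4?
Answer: 80150/9 ≈ 8905.6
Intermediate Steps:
F = 8846/9 (F = (⅑)*8846 = 8846/9 ≈ 982.89)
L(Q) = -Q/8
L(D)*(F - 1*18794) = (-⅛*4)*(8846/9 - 1*18794) = -(8846/9 - 18794)/2 = -½*(-160300/9) = 80150/9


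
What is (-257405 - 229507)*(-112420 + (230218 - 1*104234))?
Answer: -6604474368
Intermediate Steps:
(-257405 - 229507)*(-112420 + (230218 - 1*104234)) = -486912*(-112420 + (230218 - 104234)) = -486912*(-112420 + 125984) = -486912*13564 = -6604474368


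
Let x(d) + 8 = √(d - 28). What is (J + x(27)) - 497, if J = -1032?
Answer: -1537 + I ≈ -1537.0 + 1.0*I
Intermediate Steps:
x(d) = -8 + √(-28 + d) (x(d) = -8 + √(d - 28) = -8 + √(-28 + d))
(J + x(27)) - 497 = (-1032 + (-8 + √(-28 + 27))) - 497 = (-1032 + (-8 + √(-1))) - 497 = (-1032 + (-8 + I)) - 497 = (-1040 + I) - 497 = -1537 + I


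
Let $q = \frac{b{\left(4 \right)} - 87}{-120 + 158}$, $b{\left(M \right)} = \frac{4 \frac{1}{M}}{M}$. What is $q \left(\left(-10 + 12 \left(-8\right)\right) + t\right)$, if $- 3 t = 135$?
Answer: $\frac{52397}{152} \approx 344.72$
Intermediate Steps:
$t = -45$ ($t = \left(- \frac{1}{3}\right) 135 = -45$)
$b{\left(M \right)} = \frac{4}{M^{2}}$
$q = - \frac{347}{152}$ ($q = \frac{\frac{4}{16} - 87}{-120 + 158} = \frac{4 \cdot \frac{1}{16} - 87}{38} = \left(\frac{1}{4} - 87\right) \frac{1}{38} = \left(- \frac{347}{4}\right) \frac{1}{38} = - \frac{347}{152} \approx -2.2829$)
$q \left(\left(-10 + 12 \left(-8\right)\right) + t\right) = - \frac{347 \left(\left(-10 + 12 \left(-8\right)\right) - 45\right)}{152} = - \frac{347 \left(\left(-10 - 96\right) - 45\right)}{152} = - \frac{347 \left(-106 - 45\right)}{152} = \left(- \frac{347}{152}\right) \left(-151\right) = \frac{52397}{152}$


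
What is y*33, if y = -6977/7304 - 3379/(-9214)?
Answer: -59408793/3059048 ≈ -19.421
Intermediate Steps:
y = -19802931/33649528 (y = -6977*1/7304 - 3379*(-1/9214) = -6977/7304 + 3379/9214 = -19802931/33649528 ≈ -0.58851)
y*33 = -19802931/33649528*33 = -59408793/3059048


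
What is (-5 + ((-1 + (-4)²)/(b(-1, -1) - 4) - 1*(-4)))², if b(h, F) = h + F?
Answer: 49/4 ≈ 12.250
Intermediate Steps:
b(h, F) = F + h
(-5 + ((-1 + (-4)²)/(b(-1, -1) - 4) - 1*(-4)))² = (-5 + ((-1 + (-4)²)/((-1 - 1) - 4) - 1*(-4)))² = (-5 + ((-1 + 16)/(-2 - 4) + 4))² = (-5 + (15/(-6) + 4))² = (-5 + (15*(-⅙) + 4))² = (-5 + (-5/2 + 4))² = (-5 + 3/2)² = (-7/2)² = 49/4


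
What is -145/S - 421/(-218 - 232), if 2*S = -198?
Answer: 11881/4950 ≈ 2.4002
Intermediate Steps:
S = -99 (S = (½)*(-198) = -99)
-145/S - 421/(-218 - 232) = -145/(-99) - 421/(-218 - 232) = -145*(-1/99) - 421/(-450) = 145/99 - 421*(-1/450) = 145/99 + 421/450 = 11881/4950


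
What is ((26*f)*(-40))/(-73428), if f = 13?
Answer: 3380/18357 ≈ 0.18413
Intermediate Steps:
((26*f)*(-40))/(-73428) = ((26*13)*(-40))/(-73428) = (338*(-40))*(-1/73428) = -13520*(-1/73428) = 3380/18357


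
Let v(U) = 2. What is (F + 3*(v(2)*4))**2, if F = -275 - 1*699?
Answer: 902500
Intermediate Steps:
F = -974 (F = -275 - 699 = -974)
(F + 3*(v(2)*4))**2 = (-974 + 3*(2*4))**2 = (-974 + 3*8)**2 = (-974 + 24)**2 = (-950)**2 = 902500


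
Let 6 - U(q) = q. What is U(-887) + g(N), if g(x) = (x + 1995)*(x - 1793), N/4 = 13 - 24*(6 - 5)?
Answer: -3583094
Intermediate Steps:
N = -44 (N = 4*(13 - 24*(6 - 5)) = 4*(13 - 24) = 4*(-11) = -44)
U(q) = 6 - q
g(x) = (-1793 + x)*(1995 + x) (g(x) = (1995 + x)*(-1793 + x) = (-1793 + x)*(1995 + x))
U(-887) + g(N) = (6 - 1*(-887)) + (-3577035 + (-44)² + 202*(-44)) = (6 + 887) + (-3577035 + 1936 - 8888) = 893 - 3583987 = -3583094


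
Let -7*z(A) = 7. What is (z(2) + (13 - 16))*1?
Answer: -4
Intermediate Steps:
z(A) = -1 (z(A) = -⅐*7 = -1)
(z(2) + (13 - 16))*1 = (-1 + (13 - 16))*1 = (-1 - 3)*1 = -4*1 = -4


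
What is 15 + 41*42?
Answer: 1737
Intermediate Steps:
15 + 41*42 = 15 + 1722 = 1737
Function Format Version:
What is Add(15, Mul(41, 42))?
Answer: 1737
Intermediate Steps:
Add(15, Mul(41, 42)) = Add(15, 1722) = 1737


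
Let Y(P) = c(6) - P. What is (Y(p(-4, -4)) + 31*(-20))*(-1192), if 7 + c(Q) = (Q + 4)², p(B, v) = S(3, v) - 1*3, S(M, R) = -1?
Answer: 623416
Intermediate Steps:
p(B, v) = -4 (p(B, v) = -1 - 1*3 = -1 - 3 = -4)
c(Q) = -7 + (4 + Q)² (c(Q) = -7 + (Q + 4)² = -7 + (4 + Q)²)
Y(P) = 93 - P (Y(P) = (-7 + (4 + 6)²) - P = (-7 + 10²) - P = (-7 + 100) - P = 93 - P)
(Y(p(-4, -4)) + 31*(-20))*(-1192) = ((93 - 1*(-4)) + 31*(-20))*(-1192) = ((93 + 4) - 620)*(-1192) = (97 - 620)*(-1192) = -523*(-1192) = 623416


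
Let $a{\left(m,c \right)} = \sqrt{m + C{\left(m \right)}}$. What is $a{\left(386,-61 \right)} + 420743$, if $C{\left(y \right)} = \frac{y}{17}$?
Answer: $420743 + \frac{6 \sqrt{3281}}{17} \approx 4.2076 \cdot 10^{5}$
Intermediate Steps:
$C{\left(y \right)} = \frac{y}{17}$ ($C{\left(y \right)} = y \frac{1}{17} = \frac{y}{17}$)
$a{\left(m,c \right)} = \frac{3 \sqrt{34} \sqrt{m}}{17}$ ($a{\left(m,c \right)} = \sqrt{m + \frac{m}{17}} = \sqrt{\frac{18 m}{17}} = \frac{3 \sqrt{34} \sqrt{m}}{17}$)
$a{\left(386,-61 \right)} + 420743 = \frac{3 \sqrt{34} \sqrt{386}}{17} + 420743 = \frac{6 \sqrt{3281}}{17} + 420743 = 420743 + \frac{6 \sqrt{3281}}{17}$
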